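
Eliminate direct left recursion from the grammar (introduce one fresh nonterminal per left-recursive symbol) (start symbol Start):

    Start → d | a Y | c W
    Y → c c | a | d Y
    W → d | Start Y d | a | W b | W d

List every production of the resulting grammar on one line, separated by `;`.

W is directly left-recursive.
For W: α = {b, d}, β = {d, Start Y d, a}. Rewrite as W → β W1 and W1 → α W1 | ε.

Start → d | a Y | c W; Y → c c | a | d Y; W → d W1 | Start Y d W1 | a W1; W1 → b W1 | d W1 | epsilon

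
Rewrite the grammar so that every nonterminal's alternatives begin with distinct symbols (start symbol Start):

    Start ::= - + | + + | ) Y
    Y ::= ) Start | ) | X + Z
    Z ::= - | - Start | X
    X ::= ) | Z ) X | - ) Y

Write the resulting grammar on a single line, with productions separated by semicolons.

Y has alternatives sharing prefix ')': factor to Y → ) Y1 with Y1 → Start | ε.
Z has alternatives sharing prefix '-': factor to Z → - Z1 with Z1 → ε | Start.

Start ::= - + | + + | ) Y; Y ::= X + Z | ) Y1; Z ::= X | - Z1; X ::= ) | Z ) X | - ) Y; Y1 ::= Start | eps; Z1 ::= eps | Start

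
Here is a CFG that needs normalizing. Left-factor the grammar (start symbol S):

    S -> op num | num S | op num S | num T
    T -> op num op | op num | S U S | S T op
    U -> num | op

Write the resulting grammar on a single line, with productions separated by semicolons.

S has alternatives sharing prefix 'op num': factor to S → op num S' with S' → ε | S.
S has alternatives sharing prefix 'num': factor to S → num S'' with S'' → S | T.
T has alternatives sharing prefix 'op num': factor to T → op num T' with T' → op | ε.
T has alternatives sharing prefix 'S': factor to T → S T'' with T'' → U S | T op.

S -> op num S' | num S''; T -> op num T' | S T''; U -> num | op; S' -> ε | S; S'' -> S | T; T' -> op | ε; T'' -> U S | T op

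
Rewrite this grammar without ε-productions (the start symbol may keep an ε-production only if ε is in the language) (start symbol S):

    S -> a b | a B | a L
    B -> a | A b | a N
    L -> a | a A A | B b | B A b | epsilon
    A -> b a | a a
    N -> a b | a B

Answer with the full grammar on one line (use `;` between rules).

The nullable symbols are {L}.
ε ∉ L(G), so no ε-production is kept.
For each production, add variants omitting each subset of nullable occurrences: S → a L gives a L | a.

S -> a b | a B | a L | a; B -> a | A b | a N; L -> a | a A A | B b | B A b; A -> b a | a a; N -> a b | a B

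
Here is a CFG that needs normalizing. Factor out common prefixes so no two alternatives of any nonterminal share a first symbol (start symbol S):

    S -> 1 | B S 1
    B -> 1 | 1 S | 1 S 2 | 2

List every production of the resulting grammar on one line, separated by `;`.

B has alternatives sharing prefix '1': factor to B → 1 B' with B' → ε | S | S 2.
B' has alternatives sharing prefix 'S': factor to B' → S B'' with B'' → ε | 2.

S -> 1 | B S 1; B -> 2 | 1 B'; B' -> eps | S B''; B'' -> eps | 2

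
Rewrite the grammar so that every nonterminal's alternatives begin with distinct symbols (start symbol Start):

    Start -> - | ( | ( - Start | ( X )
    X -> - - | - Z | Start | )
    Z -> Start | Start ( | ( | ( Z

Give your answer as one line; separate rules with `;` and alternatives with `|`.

Start -> - | ( Start1; X -> Start | ) | - X1; Z -> Start Z1 | ( Z2; Start1 -> ε | - Start | X ); X1 -> - | Z; Z1 -> ε | (; Z2 -> ε | Z

Start has alternatives sharing prefix '(': factor to Start → ( Start1 with Start1 → ε | - Start | X ).
X has alternatives sharing prefix '-': factor to X → - X1 with X1 → - | Z.
Z has alternatives sharing prefix 'Start': factor to Z → Start Z1 with Z1 → ε | (.
Z has alternatives sharing prefix '(': factor to Z → ( Z2 with Z2 → ε | Z.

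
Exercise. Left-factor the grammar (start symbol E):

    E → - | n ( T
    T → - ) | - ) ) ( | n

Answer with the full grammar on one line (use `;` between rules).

E → - | n ( T; T → n | - ) T'; T' → ε | ) (

T has alternatives sharing prefix '- )': factor to T → - ) T' with T' → ε | ) (.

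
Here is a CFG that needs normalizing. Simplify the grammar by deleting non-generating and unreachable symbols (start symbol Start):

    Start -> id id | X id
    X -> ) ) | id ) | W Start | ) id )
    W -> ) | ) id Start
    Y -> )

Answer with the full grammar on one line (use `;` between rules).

Start -> id id | X id; X -> ) ) | id ) | W Start | ) id ); W -> ) | ) id Start

Generating nonterminals: {Start, W, X, Y}.
Reachable from Start after that: {Start, W, X}.
Removed useless symbols: {Y} and every production mentioning them.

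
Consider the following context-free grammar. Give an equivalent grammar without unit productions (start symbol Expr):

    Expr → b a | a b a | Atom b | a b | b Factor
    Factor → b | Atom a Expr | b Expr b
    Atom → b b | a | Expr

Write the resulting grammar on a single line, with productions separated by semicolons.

Unit pairs: Atom ⇒* {Expr}.
Replace each nonterminal's rules with the union of the non-unit rules of every nonterminal it unit-derives.

Expr → b a | a b a | Atom b | a b | b Factor; Factor → b | Atom a Expr | b Expr b; Atom → b b | a | b a | a b a | Atom b | a b | b Factor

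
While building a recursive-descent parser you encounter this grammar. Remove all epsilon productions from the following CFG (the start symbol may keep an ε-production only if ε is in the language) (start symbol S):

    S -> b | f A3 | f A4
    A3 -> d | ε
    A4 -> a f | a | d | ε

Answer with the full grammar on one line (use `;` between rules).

S -> b | f A3 | f | f A4; A3 -> d; A4 -> a f | a | d

Nullable set = {A3, A4}.
ε ∉ L(G), so no ε-production is kept.
Expand every rule over subsets of its nullable positions: S → f A3 gives f A3 | f.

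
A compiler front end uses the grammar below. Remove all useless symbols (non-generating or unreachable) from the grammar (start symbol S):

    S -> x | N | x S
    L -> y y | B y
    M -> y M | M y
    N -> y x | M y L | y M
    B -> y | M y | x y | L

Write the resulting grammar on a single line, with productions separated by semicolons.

Generating nonterminals: {B, L, N, S}.
Reachable from S after that: {N, S}.
Removed useless symbols: {B, L, M} and every production mentioning them.

S -> x | N | x S; N -> y x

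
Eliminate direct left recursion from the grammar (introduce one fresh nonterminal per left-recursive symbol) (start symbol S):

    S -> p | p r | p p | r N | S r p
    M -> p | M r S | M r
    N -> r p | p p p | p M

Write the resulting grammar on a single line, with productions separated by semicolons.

Directly left-recursive nonterminals: S, M.
For S: α = {r p}, β = {p, p r, p p, r N}. Rewrite as S → β S' and S' → α S' | ε.
For M: α = {r S, r}, β = {p}. Rewrite as M → β M' and M' → α M' | ε.

S -> p S' | p r S' | p p S' | r N S'; M -> p M'; N -> r p | p p p | p M; S' -> r p S' | ε; M' -> r S M' | r M' | ε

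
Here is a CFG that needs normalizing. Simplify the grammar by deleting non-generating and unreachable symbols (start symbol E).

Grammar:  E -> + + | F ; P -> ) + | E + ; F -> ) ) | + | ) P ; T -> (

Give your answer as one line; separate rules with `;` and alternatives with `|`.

E -> + + | F; P -> ) + | E +; F -> ) ) | + | ) P

Generating nonterminals: {E, F, P, T}.
Reachable from E after that: {E, F, P}.
Removed useless symbols: {T} and every production mentioning them.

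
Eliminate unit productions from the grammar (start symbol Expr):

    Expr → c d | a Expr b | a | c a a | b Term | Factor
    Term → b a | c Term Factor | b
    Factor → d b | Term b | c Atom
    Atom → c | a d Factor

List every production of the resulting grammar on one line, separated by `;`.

Unit pairs: Expr ⇒* {Factor}.
For every A with A ⇒* B via unit rules, add B's non-unit alternatives to A; then delete every rule of the form X → Y.

Expr → d b | Term b | c Atom | c d | a Expr b | a | c a a | b Term; Term → b a | c Term Factor | b; Factor → d b | Term b | c Atom; Atom → c | a d Factor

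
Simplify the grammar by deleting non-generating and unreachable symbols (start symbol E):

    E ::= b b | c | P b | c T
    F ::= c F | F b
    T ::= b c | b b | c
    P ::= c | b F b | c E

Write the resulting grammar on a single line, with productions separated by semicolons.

Generating nonterminals: {E, P, T}.
Reachable from E after that: {E, P, T}.
Removed useless symbols: {F} and every production mentioning them.

E ::= b b | c | P b | c T; T ::= b c | b b | c; P ::= c | c E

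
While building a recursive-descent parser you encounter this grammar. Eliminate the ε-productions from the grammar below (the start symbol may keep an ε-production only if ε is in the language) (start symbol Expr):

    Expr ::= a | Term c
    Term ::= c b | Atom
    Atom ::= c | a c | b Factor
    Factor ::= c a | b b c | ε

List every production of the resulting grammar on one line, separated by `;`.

The nullable symbols are {Factor}.
ε ∉ L(G), so no ε-production is kept.
Expand every rule over subsets of its nullable positions: Atom → b Factor gives b Factor | b.

Expr ::= a | Term c; Term ::= c b | Atom; Atom ::= c | a c | b Factor | b; Factor ::= c a | b b c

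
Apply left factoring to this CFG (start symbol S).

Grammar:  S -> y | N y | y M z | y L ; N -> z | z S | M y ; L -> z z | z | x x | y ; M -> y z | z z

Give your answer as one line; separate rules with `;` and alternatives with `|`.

S -> N y | y S'; N -> M y | z N'; L -> x x | y | z L'; M -> y z | z z; S' -> ε | M z | L; N' -> ε | S; L' -> z | ε

S has alternatives sharing prefix 'y': factor to S → y S' with S' → ε | M z | L.
N has alternatives sharing prefix 'z': factor to N → z N' with N' → ε | S.
L has alternatives sharing prefix 'z': factor to L → z L' with L' → z | ε.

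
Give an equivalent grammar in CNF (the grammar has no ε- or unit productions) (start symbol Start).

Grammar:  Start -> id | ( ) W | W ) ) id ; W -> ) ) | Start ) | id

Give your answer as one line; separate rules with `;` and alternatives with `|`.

Start -> id | X1 Y1 | W Y2; W -> X2 X2 | Start X2 | id; X1 -> (; X2 -> ); X3 -> id; Y1 -> X2 W; Y2 -> X2 Y3; Y3 -> X2 X3

Introduce a nonterminal for each terminal appearing in a rule of length ≥ 2: X1 → (, X2 → ), X3 → id.
Binarize each right-hand side of length ≥ 3 by chaining fresh nonterminals (Y1, Y2, …): affected rules were Start → X1 X2 W; Start → W X2 X2 X3.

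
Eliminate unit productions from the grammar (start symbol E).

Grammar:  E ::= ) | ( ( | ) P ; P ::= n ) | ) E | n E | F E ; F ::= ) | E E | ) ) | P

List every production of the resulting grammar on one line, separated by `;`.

E ::= ) | ( ( | ) P; P ::= n ) | ) E | n E | F E; F ::= ) | E E | ) ) | n ) | ) E | n E | F E

Unit pairs: F ⇒* {P}.
For each unit pair (A, B), copy every non-unit production of B to A, then drop all unit productions.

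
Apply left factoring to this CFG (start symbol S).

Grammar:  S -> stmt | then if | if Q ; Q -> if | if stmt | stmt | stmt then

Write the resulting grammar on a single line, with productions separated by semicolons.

S -> stmt | then if | if Q; Q -> if Q' | stmt Q''; Q' -> ε | stmt; Q'' -> ε | then

Q has alternatives sharing prefix 'if': factor to Q → if Q' with Q' → ε | stmt.
Q has alternatives sharing prefix 'stmt': factor to Q → stmt Q'' with Q'' → ε | then.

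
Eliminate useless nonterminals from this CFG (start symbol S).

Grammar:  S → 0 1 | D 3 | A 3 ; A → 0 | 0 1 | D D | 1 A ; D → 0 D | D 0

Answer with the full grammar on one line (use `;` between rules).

S → 0 1 | A 3; A → 0 | 0 1 | 1 A

Generating nonterminals: {A, S}.
Reachable from S after that: {A, S}.
Removed useless symbols: {D} and every production mentioning them.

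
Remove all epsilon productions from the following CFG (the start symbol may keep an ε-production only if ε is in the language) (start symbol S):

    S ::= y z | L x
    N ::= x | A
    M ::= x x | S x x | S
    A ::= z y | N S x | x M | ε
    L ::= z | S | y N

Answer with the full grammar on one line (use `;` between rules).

Nullable set = {A, N}.
ε ∉ L(G), so no ε-production is kept.
For each production, add variants omitting each subset of nullable occurrences: A → N S x gives N S x | S x. L → y N gives y N | y.

S ::= y z | L x; N ::= x | A; M ::= x x | S x x | S; A ::= z y | N S x | S x | x M; L ::= z | S | y N | y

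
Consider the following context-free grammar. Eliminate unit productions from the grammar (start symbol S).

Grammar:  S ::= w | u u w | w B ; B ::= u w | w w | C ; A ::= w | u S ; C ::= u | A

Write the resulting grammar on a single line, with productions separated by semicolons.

Unit pairs: B ⇒* {A, C}; C ⇒* {A}.
For every A with A ⇒* B via unit rules, add B's non-unit alternatives to A; then delete every rule of the form X → Y.

S ::= w | u u w | w B; B ::= u w | w w | u | w | u S; A ::= w | u S; C ::= u | w | u S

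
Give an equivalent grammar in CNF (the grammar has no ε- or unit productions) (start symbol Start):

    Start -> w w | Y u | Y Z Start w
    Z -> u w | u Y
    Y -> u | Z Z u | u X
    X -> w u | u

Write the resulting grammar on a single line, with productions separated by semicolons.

Start -> X1 X1 | Y X2 | Y Y1; Z -> X2 X1 | X2 Y; Y -> u | Z Y3 | X2 X; X -> X1 X2 | u; X1 -> w; X2 -> u; Y1 -> Z Y2; Y2 -> Start X1; Y3 -> Z X2

Introduce a nonterminal for each terminal appearing in a rule of length ≥ 2: X1 → w, X2 → u.
Binarize each right-hand side of length ≥ 3 by chaining fresh nonterminals (Y1, Y2, …): affected rules were Start → Y Z Start X1; Y → Z Z X2.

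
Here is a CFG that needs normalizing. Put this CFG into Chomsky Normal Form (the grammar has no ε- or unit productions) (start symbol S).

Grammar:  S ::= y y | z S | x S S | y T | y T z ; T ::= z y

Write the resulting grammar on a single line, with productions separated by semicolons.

S ::= X1 X1 | X2 S | X3 Y1 | X1 T | X1 Y2; T ::= X2 X1; X1 ::= y; X2 ::= z; X3 ::= x; Y1 ::= S S; Y2 ::= T X2

Introduce a nonterminal for each terminal appearing in a rule of length ≥ 2: X1 → y, X2 → z, X3 → x.
Binarize each right-hand side of length ≥ 3 by chaining fresh nonterminals (Y1, Y2, …): affected rules were S → X3 S S; S → X1 T X2.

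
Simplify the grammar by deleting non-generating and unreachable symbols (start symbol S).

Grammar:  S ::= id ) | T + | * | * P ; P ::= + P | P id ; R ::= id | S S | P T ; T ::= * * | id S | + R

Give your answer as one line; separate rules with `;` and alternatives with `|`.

Generating nonterminals: {R, S, T}.
Reachable from S after that: {R, S, T}.
Removed useless symbols: {P} and every production mentioning them.

S ::= id ) | T + | *; R ::= id | S S; T ::= * * | id S | + R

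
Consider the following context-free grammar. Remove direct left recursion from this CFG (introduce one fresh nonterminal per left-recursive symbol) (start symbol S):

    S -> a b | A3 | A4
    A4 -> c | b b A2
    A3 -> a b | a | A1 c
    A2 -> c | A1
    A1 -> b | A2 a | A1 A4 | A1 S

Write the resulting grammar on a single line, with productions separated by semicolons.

S -> a b | A3 | A4; A4 -> c | b b A2; A3 -> a b | a | A1 c; A2 -> c | A1; A1 -> b A1' | A2 a A1'; A1' -> A4 A1' | S A1' | ε

Directly left-recursive nonterminal: A1.
For A1: α = {A4, S}, β = {b, A2 a}. Rewrite as A1 → β A1' and A1' → α A1' | ε.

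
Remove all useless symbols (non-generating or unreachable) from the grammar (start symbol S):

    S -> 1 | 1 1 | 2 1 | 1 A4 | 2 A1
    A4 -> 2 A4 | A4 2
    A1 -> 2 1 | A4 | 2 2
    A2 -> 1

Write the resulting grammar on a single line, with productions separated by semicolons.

S -> 1 | 1 1 | 2 1 | 2 A1; A1 -> 2 1 | 2 2

Generating nonterminals: {A1, A2, S}.
Reachable from S after that: {A1, S}.
Removed useless symbols: {A2, A4} and every production mentioning them.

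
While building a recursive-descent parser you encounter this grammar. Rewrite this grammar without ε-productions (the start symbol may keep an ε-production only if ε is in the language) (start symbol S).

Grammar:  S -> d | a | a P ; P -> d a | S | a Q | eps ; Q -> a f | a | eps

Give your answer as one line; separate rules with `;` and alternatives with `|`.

The nullable symbols are {P, Q}.
ε ∉ L(G), so no ε-production is kept.
Expand every rule over subsets of its nullable positions: P → a Q gives a Q | a.

S -> d | a | a P; P -> d a | S | a Q | a; Q -> a f | a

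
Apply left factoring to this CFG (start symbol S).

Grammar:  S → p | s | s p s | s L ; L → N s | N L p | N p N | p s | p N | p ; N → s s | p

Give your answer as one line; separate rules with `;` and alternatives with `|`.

S has alternatives sharing prefix 's': factor to S → s S' with S' → ε | p s | L.
L has alternatives sharing prefix 'N': factor to L → N L' with L' → s | L p | p N.
L has alternatives sharing prefix 'p': factor to L → p L'' with L'' → s | N | ε.

S → p | s S'; L → N L' | p L''; N → s s | p; S' → ε | p s | L; L' → s | L p | p N; L'' → s | N | ε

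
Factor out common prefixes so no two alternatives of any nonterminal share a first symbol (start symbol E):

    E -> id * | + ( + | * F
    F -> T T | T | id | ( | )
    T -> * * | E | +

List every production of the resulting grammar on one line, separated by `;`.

F has alternatives sharing prefix 'T': factor to F → T F' with F' → T | ε.

E -> id * | + ( + | * F; F -> id | ( | ) | T F'; T -> * * | E | +; F' -> T | ε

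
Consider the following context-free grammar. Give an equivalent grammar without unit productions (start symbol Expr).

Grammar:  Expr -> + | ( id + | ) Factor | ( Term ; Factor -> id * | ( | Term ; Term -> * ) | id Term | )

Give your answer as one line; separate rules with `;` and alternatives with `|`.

Expr -> + | ( id + | ) Factor | ( Term; Factor -> * ) | id Term | ) | id * | (; Term -> * ) | id Term | )

Unit pairs: Factor ⇒* {Term}.
For each unit pair (A, B), copy every non-unit production of B to A, then drop all unit productions.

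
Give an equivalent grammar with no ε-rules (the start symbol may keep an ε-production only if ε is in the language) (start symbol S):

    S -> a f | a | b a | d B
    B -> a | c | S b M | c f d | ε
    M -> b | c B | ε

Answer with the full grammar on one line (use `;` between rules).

The nullable symbols are {B, M}.
ε ∉ L(G), so no ε-production is kept.
Expand every rule over subsets of its nullable positions: S → d B gives d B | d. B → S b M gives S b M | S b. M → c B gives c B | c.

S -> a f | a | b a | d B | d; B -> a | c | S b M | S b | c f d; M -> b | c B | c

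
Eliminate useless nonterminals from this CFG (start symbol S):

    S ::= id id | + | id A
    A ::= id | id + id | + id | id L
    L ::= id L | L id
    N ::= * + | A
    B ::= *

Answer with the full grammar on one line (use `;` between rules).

S ::= id id | + | id A; A ::= id | id + id | + id

Generating nonterminals: {A, B, N, S}.
Reachable from S after that: {A, S}.
Removed useless symbols: {B, L, N} and every production mentioning them.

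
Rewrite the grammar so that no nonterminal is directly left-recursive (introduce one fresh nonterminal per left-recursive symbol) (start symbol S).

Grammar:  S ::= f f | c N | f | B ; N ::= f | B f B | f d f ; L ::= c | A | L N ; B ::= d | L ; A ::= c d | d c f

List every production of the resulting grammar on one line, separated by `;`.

L is directly left-recursive.
For L: α = {N}, β = {c, A}. Rewrite as L → β L' and L' → α L' | ε.

S ::= f f | c N | f | B; N ::= f | B f B | f d f; L ::= c L' | A L'; B ::= d | L; A ::= c d | d c f; L' ::= N L' | ε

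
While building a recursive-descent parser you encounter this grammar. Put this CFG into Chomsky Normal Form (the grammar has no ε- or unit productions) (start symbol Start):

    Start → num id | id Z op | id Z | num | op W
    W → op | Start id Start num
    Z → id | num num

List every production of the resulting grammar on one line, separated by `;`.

Start → X1 X2 | X2 Y1 | X2 Z | num | X3 W; W → op | Start Y2; Z → id | X1 X1; X1 → num; X2 → id; X3 → op; Y1 → Z X3; Y2 → X2 Y3; Y3 → Start X1

Introduce a nonterminal for each terminal appearing in a rule of length ≥ 2: X1 → num, X2 → id, X3 → op.
Binarize each right-hand side of length ≥ 3 by chaining fresh nonterminals (Y1, Y2, …): affected rules were Start → X2 Z X3; W → Start X2 Start X1.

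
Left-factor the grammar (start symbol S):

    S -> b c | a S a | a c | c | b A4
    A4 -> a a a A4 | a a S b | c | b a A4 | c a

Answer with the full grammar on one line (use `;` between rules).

S has alternatives sharing prefix 'b': factor to S → b S' with S' → c | A4.
S has alternatives sharing prefix 'a': factor to S → a S'' with S'' → S a | c.
A4 has alternatives sharing prefix 'a a': factor to A4 → a a A4' with A4' → a A4 | S b.
A4 has alternatives sharing prefix 'c': factor to A4 → c A4'' with A4'' → ε | a.

S -> c | b S' | a S''; A4 -> b a A4 | a a A4' | c A4''; S' -> c | A4; S'' -> S a | c; A4' -> a A4 | S b; A4'' -> ε | a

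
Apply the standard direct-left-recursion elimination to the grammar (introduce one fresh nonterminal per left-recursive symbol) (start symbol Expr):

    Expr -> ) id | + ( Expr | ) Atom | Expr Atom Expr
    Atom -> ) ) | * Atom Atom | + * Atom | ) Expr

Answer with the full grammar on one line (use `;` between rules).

Expr is directly left-recursive.
For Expr: α = {Atom Expr}, β = {) id, + ( Expr, ) Atom}. Rewrite as Expr → β Expr1 and Expr1 → α Expr1 | ε.

Expr -> ) id Expr1 | + ( Expr Expr1 | ) Atom Expr1; Atom -> ) ) | * Atom Atom | + * Atom | ) Expr; Expr1 -> Atom Expr Expr1 | epsilon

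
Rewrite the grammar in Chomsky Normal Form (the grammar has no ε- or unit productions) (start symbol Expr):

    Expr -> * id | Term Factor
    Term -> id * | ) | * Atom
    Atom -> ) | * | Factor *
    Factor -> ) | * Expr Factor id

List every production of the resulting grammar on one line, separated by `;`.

Introduce a nonterminal for each terminal appearing in a rule of length ≥ 2: X1 → *, X2 → id.
Binarize each right-hand side of length ≥ 3 by chaining fresh nonterminals (Y1, Y2, …): affected rules were Factor → X1 Expr Factor X2.

Expr -> X1 X2 | Term Factor; Term -> X2 X1 | ) | X1 Atom; Atom -> ) | * | Factor X1; Factor -> ) | X1 Y1; X1 -> *; X2 -> id; Y1 -> Expr Y2; Y2 -> Factor X2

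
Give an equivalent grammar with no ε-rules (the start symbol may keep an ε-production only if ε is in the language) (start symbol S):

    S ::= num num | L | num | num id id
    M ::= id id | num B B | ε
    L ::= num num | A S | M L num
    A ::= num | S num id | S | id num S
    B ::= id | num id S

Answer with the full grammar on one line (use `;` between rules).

S ::= num num | L | num | num id id; M ::= id id | num B B; L ::= num num | A S | M L num | L num; A ::= num | S num id | S | id num S; B ::= id | num id S

The nullable symbols are {M}.
ε ∉ L(G), so no ε-production is kept.
Add the nullable-subset variants: L → M L num gives M L num | L num.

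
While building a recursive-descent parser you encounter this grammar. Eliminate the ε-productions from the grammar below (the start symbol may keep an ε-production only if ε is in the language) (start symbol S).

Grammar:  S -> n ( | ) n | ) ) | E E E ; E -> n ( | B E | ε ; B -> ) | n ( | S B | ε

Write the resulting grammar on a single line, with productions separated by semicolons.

S -> n ( | ) n | ) ) | E E E | E E | E | ε; E -> n ( | B E | B; B -> ) | n ( | S B | S

The nullable symbols are {B, E, S}.
ε ∈ L(G) since S is nullable, so keep S → ε.
Expand every rule over subsets of its nullable positions: S → E E E gives E E E | E E | E. E → B E gives B E | B. B → S B gives S B | S.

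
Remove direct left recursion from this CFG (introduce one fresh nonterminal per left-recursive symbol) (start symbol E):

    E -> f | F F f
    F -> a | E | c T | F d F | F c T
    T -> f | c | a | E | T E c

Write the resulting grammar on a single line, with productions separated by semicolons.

E -> f | F F f; F -> a F' | E F' | c T F'; T -> f T' | c T' | a T' | E T'; F' -> d F F' | c T F' | epsilon; T' -> E c T' | epsilon

Left recursion appears on F, T.
For F: α = {d F, c T}, β = {a, E, c T}. Rewrite as F → β F' and F' → α F' | ε.
For T: α = {E c}, β = {f, c, a, E}. Rewrite as T → β T' and T' → α T' | ε.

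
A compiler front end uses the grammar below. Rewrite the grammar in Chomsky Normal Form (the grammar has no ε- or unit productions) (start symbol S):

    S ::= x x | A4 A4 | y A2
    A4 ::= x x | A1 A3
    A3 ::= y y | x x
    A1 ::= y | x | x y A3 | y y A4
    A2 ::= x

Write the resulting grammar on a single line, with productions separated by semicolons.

S ::= X1 X1 | A4 A4 | X2 A2; A4 ::= X1 X1 | A1 A3; A3 ::= X2 X2 | X1 X1; A1 ::= y | x | X1 Y1 | X2 Y2; A2 ::= x; X1 ::= x; X2 ::= y; Y1 ::= X2 A3; Y2 ::= X2 A4

Introduce a nonterminal for each terminal appearing in a rule of length ≥ 2: X1 → x, X2 → y.
Binarize each right-hand side of length ≥ 3 by chaining fresh nonterminals (Y1, Y2, …): affected rules were A1 → X1 X2 A3; A1 → X2 X2 A4.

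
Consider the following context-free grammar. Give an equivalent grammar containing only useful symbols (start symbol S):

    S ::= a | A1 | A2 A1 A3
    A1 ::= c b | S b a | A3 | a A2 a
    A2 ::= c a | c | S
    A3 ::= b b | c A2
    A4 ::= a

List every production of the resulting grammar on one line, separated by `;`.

Generating nonterminals: {A1, A2, A3, A4, S}.
Reachable from S after that: {A1, A2, A3, S}.
Removed useless symbols: {A4} and every production mentioning them.

S ::= a | A1 | A2 A1 A3; A1 ::= c b | S b a | A3 | a A2 a; A2 ::= c a | c | S; A3 ::= b b | c A2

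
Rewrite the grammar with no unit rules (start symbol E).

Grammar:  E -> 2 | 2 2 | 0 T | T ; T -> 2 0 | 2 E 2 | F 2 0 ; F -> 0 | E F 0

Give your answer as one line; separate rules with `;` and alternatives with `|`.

Unit pairs: E ⇒* {T}.
Replace each nonterminal's rules with the union of the non-unit rules of every nonterminal it unit-derives.

E -> 2 | 2 2 | 0 T | 2 0 | 2 E 2 | F 2 0; T -> 2 0 | 2 E 2 | F 2 0; F -> 0 | E F 0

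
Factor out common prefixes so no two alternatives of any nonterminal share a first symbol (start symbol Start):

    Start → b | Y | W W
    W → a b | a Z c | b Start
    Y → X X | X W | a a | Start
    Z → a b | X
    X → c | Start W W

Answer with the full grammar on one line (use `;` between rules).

W has alternatives sharing prefix 'a': factor to W → a W1 with W1 → b | Z c.
Y has alternatives sharing prefix 'X': factor to Y → X Y1 with Y1 → X | W.

Start → b | Y | W W; W → b Start | a W1; Y → a a | Start | X Y1; Z → a b | X; X → c | Start W W; W1 → b | Z c; Y1 → X | W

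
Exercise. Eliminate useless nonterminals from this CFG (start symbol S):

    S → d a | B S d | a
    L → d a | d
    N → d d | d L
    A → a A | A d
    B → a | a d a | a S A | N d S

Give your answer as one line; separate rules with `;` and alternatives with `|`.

S → d a | B S d | a; L → d a | d; N → d d | d L; B → a | a d a | N d S

Generating nonterminals: {B, L, N, S}.
Reachable from S after that: {B, L, N, S}.
Removed useless symbols: {A} and every production mentioning them.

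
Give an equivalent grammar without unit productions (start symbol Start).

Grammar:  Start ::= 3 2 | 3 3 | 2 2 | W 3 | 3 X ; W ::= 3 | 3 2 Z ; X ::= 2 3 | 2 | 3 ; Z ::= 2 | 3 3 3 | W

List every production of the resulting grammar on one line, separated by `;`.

Unit pairs: Z ⇒* {W}.
For each unit pair (A, B), copy every non-unit production of B to A, then drop all unit productions.

Start ::= 3 2 | 3 3 | 2 2 | W 3 | 3 X; W ::= 3 | 3 2 Z; X ::= 2 3 | 2 | 3; Z ::= 2 | 3 3 3 | 3 | 3 2 Z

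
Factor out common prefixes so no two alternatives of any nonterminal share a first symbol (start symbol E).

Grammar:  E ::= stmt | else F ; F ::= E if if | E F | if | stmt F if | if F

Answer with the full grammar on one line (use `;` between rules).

E ::= stmt | else F; F ::= stmt F if | E F' | if F''; F' ::= if if | F; F'' ::= ε | F

F has alternatives sharing prefix 'E': factor to F → E F' with F' → if if | F.
F has alternatives sharing prefix 'if': factor to F → if F'' with F'' → ε | F.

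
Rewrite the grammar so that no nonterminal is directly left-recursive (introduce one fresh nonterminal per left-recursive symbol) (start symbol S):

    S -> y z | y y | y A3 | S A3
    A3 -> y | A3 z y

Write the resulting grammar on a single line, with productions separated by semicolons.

Left recursion appears on S, A3.
For S: α = {A3}, β = {y z, y y, y A3}. Rewrite as S → β S' and S' → α S' | ε.
For A3: α = {z y}, β = {y}. Rewrite as A3 → β A3' and A3' → α A3' | ε.

S -> y z S' | y y S' | y A3 S'; A3 -> y A3'; S' -> A3 S' | epsilon; A3' -> z y A3' | epsilon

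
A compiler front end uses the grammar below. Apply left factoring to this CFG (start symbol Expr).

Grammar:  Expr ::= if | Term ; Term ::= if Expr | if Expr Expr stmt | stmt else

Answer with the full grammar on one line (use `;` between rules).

Expr ::= if | Term; Term ::= stmt else | if Expr Term1; Term1 ::= ε | Expr stmt

Term has alternatives sharing prefix 'if Expr': factor to Term → if Expr Term1 with Term1 → ε | Expr stmt.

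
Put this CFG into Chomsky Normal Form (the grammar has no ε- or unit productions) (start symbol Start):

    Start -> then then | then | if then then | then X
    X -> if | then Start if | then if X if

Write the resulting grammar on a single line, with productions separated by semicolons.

Introduce a nonterminal for each terminal appearing in a rule of length ≥ 2: X1 → then, X2 → if.
Binarize each right-hand side of length ≥ 3 by chaining fresh nonterminals (Y1, Y2, …): affected rules were Start → X2 X1 X1; X → X1 Start X2; X → X1 X2 X X2.

Start -> X1 X1 | then | X2 Y1 | X1 X; X -> if | X1 Y2 | X1 Y3; X1 -> then; X2 -> if; Y1 -> X1 X1; Y2 -> Start X2; Y3 -> X2 Y4; Y4 -> X X2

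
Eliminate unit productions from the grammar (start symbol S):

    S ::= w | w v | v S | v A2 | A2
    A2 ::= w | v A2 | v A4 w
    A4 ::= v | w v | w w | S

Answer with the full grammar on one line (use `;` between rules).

S ::= w | v A2 | v A4 w | w v | v S; A2 ::= w | v A2 | v A4 w; A4 ::= v | w v | w w | w | v A2 | v A4 w | v S

Unit pairs: A4 ⇒* {A2, S}; S ⇒* {A2}.
For every A with A ⇒* B via unit rules, add B's non-unit alternatives to A; then delete every rule of the form X → Y.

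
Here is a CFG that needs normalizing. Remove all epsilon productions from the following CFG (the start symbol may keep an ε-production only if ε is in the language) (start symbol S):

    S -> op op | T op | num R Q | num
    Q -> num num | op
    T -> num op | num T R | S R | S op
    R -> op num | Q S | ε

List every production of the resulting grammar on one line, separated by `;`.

S -> op op | T op | num R Q | num Q | num; Q -> num num | op; T -> num op | num T R | num T | S R | S | S op; R -> op num | Q S

Nullable set = {R}.
ε ∉ L(G), so no ε-production is kept.
Add the nullable-subset variants: S → num R Q gives num R Q | num Q. T → num T R gives num T R | num T. T → S R gives S R | S.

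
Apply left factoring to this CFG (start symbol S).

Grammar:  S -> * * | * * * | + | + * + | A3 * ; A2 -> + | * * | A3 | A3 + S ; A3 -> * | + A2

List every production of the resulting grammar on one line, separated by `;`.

S -> A3 * | * * S' | + S''; A2 -> + | * * | A3 A2'; A3 -> * | + A2; S' -> ε | *; S'' -> ε | * +; A2' -> ε | + S

S has alternatives sharing prefix '* *': factor to S → * * S' with S' → ε | *.
S has alternatives sharing prefix '+': factor to S → + S'' with S'' → ε | * +.
A2 has alternatives sharing prefix 'A3': factor to A2 → A3 A2' with A2' → ε | + S.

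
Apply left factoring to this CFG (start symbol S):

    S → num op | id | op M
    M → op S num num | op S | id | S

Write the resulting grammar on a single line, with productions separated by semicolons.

S → num op | id | op M; M → id | S | op S M'; M' → num num | ε

M has alternatives sharing prefix 'op S': factor to M → op S M' with M' → num num | ε.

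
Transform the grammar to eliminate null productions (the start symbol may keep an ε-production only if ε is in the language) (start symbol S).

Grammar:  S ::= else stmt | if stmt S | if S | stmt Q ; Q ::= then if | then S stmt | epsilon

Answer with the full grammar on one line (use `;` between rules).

S ::= else stmt | if stmt S | if S | stmt Q | stmt; Q ::= then if | then S stmt

Nullable set = {Q}.
ε ∉ L(G), so no ε-production is kept.
Add the nullable-subset variants: S → stmt Q gives stmt Q | stmt.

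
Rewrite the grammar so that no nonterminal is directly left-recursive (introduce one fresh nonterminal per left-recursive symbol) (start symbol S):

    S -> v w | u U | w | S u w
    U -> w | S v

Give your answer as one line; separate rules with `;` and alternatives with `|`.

S -> v w S' | u U S' | w S'; U -> w | S v; S' -> u w S' | eps

Directly left-recursive nonterminal: S.
For S: α = {u w}, β = {v w, u U, w}. Rewrite as S → β S' and S' → α S' | ε.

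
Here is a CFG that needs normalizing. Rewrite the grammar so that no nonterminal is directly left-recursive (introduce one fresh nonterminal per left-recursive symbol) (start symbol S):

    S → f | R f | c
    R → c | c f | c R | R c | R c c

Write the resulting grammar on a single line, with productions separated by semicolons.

Left recursion appears on R.
For R: α = {c, c c}, β = {c, c f, c R}. Rewrite as R → β R' and R' → α R' | ε.

S → f | R f | c; R → c R' | c f R' | c R R'; R' → c R' | c c R' | ε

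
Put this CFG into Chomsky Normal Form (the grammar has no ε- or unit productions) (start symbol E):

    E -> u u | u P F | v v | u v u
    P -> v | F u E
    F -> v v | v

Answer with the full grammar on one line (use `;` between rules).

Introduce a nonterminal for each terminal appearing in a rule of length ≥ 2: X1 → u, X2 → v.
Binarize each right-hand side of length ≥ 3 by chaining fresh nonterminals (Y1, Y2, …): affected rules were E → X1 P F; E → X1 X2 X1; P → F X1 E.

E -> X1 X1 | X1 Y1 | X2 X2 | X1 Y2; P -> v | F Y3; F -> X2 X2 | v; X1 -> u; X2 -> v; Y1 -> P F; Y2 -> X2 X1; Y3 -> X1 E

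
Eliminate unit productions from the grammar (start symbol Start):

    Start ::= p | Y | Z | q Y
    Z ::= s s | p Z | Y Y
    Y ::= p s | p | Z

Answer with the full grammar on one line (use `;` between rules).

Unit pairs: Start ⇒* {Y, Z}; Y ⇒* {Z}.
Replace each nonterminal's rules with the union of the non-unit rules of every nonterminal it unit-derives.

Start ::= s s | p Z | Y Y | p | q Y | p s; Z ::= s s | p Z | Y Y; Y ::= s s | p Z | Y Y | p s | p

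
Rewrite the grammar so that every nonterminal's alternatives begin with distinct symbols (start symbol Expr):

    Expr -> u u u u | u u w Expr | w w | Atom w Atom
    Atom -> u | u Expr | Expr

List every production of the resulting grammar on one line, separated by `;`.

Expr has alternatives sharing prefix 'u u': factor to Expr → u u Expr1 with Expr1 → u u | w Expr.
Atom has alternatives sharing prefix 'u': factor to Atom → u Atom1 with Atom1 → ε | Expr.

Expr -> w w | Atom w Atom | u u Expr1; Atom -> Expr | u Atom1; Expr1 -> u u | w Expr; Atom1 -> eps | Expr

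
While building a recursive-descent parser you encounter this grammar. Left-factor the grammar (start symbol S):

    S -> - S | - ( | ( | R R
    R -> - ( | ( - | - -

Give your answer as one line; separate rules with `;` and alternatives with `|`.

S has alternatives sharing prefix '-': factor to S → - S' with S' → S | (.
R has alternatives sharing prefix '-': factor to R → - R' with R' → ( | -.

S -> ( | R R | - S'; R -> ( - | - R'; S' -> S | (; R' -> ( | -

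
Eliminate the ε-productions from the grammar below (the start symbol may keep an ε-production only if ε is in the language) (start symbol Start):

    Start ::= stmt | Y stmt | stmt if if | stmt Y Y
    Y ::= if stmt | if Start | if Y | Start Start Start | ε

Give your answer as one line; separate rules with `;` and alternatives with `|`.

Start ::= stmt | Y stmt | stmt if if | stmt Y Y | stmt Y; Y ::= if stmt | if Start | if Y | if | Start Start Start

Nullable nonterminals: {Y}.
ε ∉ L(G), so no ε-production is kept.
For each production, add variants omitting each subset of nullable occurrences: Start → stmt Y Y gives stmt Y Y | stmt Y. Y → if Y gives if Y | if.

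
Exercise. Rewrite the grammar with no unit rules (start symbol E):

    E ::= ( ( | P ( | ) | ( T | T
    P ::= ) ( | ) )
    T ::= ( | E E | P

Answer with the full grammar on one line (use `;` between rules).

Unit pairs: E ⇒* {P, T}; T ⇒* {P}.
For each unit pair (A, B), copy every non-unit production of B to A, then drop all unit productions.

E ::= ( ( | P ( | ) | ( T | ) ( | ) ) | ( | E E; P ::= ) ( | ) ); T ::= ) ( | ) ) | ( | E E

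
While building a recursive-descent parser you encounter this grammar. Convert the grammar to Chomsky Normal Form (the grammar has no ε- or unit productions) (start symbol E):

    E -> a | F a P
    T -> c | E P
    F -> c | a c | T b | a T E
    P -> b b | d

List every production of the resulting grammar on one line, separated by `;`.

Introduce a nonterminal for each terminal appearing in a rule of length ≥ 2: X1 → a, X2 → c, X3 → b.
Binarize each right-hand side of length ≥ 3 by chaining fresh nonterminals (Y1, Y2, …): affected rules were E → F X1 P; F → X1 T E.

E -> a | F Y1; T -> c | E P; F -> c | X1 X2 | T X3 | X1 Y2; P -> X3 X3 | d; X1 -> a; X2 -> c; X3 -> b; Y1 -> X1 P; Y2 -> T E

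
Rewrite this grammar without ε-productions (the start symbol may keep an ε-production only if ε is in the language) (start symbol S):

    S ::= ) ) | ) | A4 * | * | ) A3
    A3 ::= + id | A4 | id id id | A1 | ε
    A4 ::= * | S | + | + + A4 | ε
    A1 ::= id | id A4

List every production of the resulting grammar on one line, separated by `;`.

The nullable symbols are {A3, A4}.
ε ∉ L(G), so no ε-production is kept.
Expand every rule over subsets of its nullable positions: S → A4 * gives A4 * | *. A4 → + + A4 gives + + A4 | + +.

S ::= ) ) | ) | A4 * | * | ) A3; A3 ::= + id | A4 | id id id | A1; A4 ::= * | S | + | + + A4 | + +; A1 ::= id | id A4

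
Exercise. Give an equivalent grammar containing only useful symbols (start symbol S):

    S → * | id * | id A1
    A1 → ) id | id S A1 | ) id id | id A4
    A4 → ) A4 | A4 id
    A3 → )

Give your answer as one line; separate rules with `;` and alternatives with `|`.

Generating nonterminals: {A1, A3, S}.
Reachable from S after that: {A1, S}.
Removed useless symbols: {A3, A4} and every production mentioning them.

S → * | id * | id A1; A1 → ) id | id S A1 | ) id id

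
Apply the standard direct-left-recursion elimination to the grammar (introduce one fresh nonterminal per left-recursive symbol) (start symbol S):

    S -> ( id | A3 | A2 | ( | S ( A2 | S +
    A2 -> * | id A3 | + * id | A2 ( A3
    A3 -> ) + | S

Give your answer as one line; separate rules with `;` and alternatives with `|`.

Directly left-recursive nonterminals: S, A2.
For S: α = {( A2, +}, β = {( id, A3, A2, (}. Rewrite as S → β S' and S' → α S' | ε.
For A2: α = {( A3}, β = {*, id A3, + * id}. Rewrite as A2 → β A2' and A2' → α A2' | ε.

S -> ( id S' | A3 S' | A2 S' | ( S'; A2 -> * A2' | id A3 A2' | + * id A2'; A3 -> ) + | S; S' -> ( A2 S' | + S' | eps; A2' -> ( A3 A2' | eps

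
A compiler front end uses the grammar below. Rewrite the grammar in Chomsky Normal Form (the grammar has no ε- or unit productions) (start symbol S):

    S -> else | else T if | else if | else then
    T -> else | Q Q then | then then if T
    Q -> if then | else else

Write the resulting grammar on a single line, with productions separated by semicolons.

Introduce a nonterminal for each terminal appearing in a rule of length ≥ 2: X1 → else, X2 → if, X3 → then.
Binarize each right-hand side of length ≥ 3 by chaining fresh nonterminals (Y1, Y2, …): affected rules were S → X1 T X2; T → Q Q X3; T → X3 X3 X2 T.

S -> else | X1 Y1 | X1 X2 | X1 X3; T -> else | Q Y2 | X3 Y3; Q -> X2 X3 | X1 X1; X1 -> else; X2 -> if; X3 -> then; Y1 -> T X2; Y2 -> Q X3; Y3 -> X3 Y4; Y4 -> X2 T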